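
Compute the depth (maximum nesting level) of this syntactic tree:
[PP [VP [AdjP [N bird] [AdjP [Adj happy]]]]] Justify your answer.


Count bracket nesting levels:
'[' at pos 0: depth = 1
'[' at pos 4: depth = 2
'[' at pos 8: depth = 3
'[' at pos 14: depth = 4
'[' at pos 23: depth = 4
'[' at pos 29: depth = 5
Maximum depth reached: 5

5


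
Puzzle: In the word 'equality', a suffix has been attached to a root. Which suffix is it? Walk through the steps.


The word 'equality' = 'equal' (root) + '-ity' (suffix). The suffix is '-ity'.

ity


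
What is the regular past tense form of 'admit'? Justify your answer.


Apply rule: Double final consonant and add -ed. 'admit' becomes 'admitted'.

admitted


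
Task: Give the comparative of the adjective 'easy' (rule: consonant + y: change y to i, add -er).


Apply comparative formation (consonant + y: change y to i, add -er): 'easy' -> 'easier'.

easier


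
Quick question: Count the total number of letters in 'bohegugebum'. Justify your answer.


Spell out 'bohegugebum' and number each letter: b(1), o(2), h(3), e(4), g(5), u(6), g(7), e(8), b(9), u(10), m(11). Total: 11 letters.

11


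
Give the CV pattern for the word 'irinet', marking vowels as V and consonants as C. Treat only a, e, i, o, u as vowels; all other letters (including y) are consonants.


Letter mapping: i = V, r = C, i = V, n = C, e = V, t = C.

VCVCVC


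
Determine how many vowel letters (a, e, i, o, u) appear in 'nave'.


Vowels in 'nave': a, e = 2 vowels.

2


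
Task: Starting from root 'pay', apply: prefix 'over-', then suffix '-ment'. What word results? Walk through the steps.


Step 1: Add prefix 'over-' to 'pay' = 'overpay'
Step 2: Add suffix '-ment' to 'overpay' = 'overpayment'

overpayment


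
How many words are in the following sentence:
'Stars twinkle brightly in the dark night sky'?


Split into words: Stars | twinkle | brightly | in | the | dark | night | sky = 8 words.

8


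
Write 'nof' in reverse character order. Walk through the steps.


Reverse 'nof' character by character: 'fon'.

fon


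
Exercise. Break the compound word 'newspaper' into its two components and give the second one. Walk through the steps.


Split 'newspaper' into 'news' + 'paper'. The second part is 'paper'.

paper


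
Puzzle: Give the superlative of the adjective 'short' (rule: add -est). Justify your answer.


Apply superlative formation (add -est): 'short' -> 'shortest'.

shortest


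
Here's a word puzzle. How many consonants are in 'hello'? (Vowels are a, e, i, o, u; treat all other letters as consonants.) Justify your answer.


Consonants in 'hello': h, l, l = 3 consonants.

3


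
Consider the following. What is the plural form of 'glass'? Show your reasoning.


Apply rule: Add -es (sibilant/fricative ending). 'glass' becomes 'glasses'.

glasses


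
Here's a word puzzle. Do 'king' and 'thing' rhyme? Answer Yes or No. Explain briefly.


Rime (stressed vowel + following sounds) of 'king': -ing = /ɪŋ/
Rime of 'thing': -ing = /ɪŋ/
/ɪŋ/ and /ɪŋ/ are the same ending sound, so the words rhyme.

Yes


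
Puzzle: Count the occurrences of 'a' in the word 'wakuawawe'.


Letter 'a' in 'wakuawawe': found at position(s) 2, 5, 7 = 3 occurrence(s).

3


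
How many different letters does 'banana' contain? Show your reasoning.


Unique letters in 'banana': {a, b, n} = 3 distinct letters.

3


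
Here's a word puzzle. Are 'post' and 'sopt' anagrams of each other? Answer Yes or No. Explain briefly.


Sorted letters of 'post': 'opst'
Sorted letters of 'sopt': 'opst'
They match.

Yes


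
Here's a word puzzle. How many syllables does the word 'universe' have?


Break 'universe' into syllables: u-ni-verse -> u | ni | verse = 3 syllables

3 syllables


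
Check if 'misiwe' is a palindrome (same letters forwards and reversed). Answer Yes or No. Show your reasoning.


Forward: 'misiwe'
Reversed: 'ewisim'
They differ.

No


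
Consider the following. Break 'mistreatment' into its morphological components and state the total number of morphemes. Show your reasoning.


Step 1: Identify prefix: 'mis' (meaning: wrongly)
Step 2: Identify root: 'treat'
Step 3: Identify suffix(es): 'ment'
Decomposition: mis- (prefix: wrongly) + treat (root) + -ment (suffix: action/result)
Total morphemes: 3

3 morphemes (mis- (prefix: wrongly) + treat (root) + -ment (suffix: action/result))


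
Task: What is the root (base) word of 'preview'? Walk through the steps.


Remove prefix 'pre' from 'preview' to get root 'view'.

view


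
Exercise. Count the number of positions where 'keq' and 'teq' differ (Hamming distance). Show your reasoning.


Alignment:
Position 1: 'k' vs 't' = DIFFER
Position 2: 'e' vs 'e' = match
Position 3: 'q' vs 'q' = match
Total differences: 1

1


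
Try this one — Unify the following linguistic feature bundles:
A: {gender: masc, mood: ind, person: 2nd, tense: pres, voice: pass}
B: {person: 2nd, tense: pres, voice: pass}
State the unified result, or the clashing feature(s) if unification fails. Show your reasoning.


Compare features:
gender: A=masc vs B=_ -> unified: masc
mood: A=ind vs B=_ -> unified: ind
person: A=2nd vs B=2nd -> unified: 2nd
tense: A=pres vs B=pres -> unified: pres
voice: A=pass vs B=pass -> unified: pass
No clashes found.

Unified: {gender: masc, mood: ind, person: 2nd, tense: pres, voice: pass}


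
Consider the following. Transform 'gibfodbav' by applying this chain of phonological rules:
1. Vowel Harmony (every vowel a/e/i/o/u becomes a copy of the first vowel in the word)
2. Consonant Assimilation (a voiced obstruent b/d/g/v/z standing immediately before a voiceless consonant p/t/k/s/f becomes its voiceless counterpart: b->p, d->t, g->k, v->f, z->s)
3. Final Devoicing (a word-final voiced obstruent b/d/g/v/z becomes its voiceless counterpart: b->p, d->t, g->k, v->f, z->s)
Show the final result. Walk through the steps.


Starting form: 'gibfodbav'
Rule 1: Vowel Harmony: all vowels become 'i' (matching first vowel). 'gibfodbav' -> 'gibfidbiv'
Rule 2: Consonant Assimilation: voiced obstruent before voiceless consonant becomes voiceless ('bf' -> 'pf'). 'gibfidbiv' -> 'gipfidbiv'
Rule 3: Final Devoicing: word-final voiced obstruent 'v' becomes voiceless 'f'. 'gipfidbiv' -> 'gipfidbif'
Final form: 'gipfidbif'

gipfidbif


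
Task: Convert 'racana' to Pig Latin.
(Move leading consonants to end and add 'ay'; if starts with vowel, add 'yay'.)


'racana': move consonant cluster 'r' to end and add 'ay': 'acanaray'.

acanaray


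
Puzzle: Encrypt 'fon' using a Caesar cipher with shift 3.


Shift each letter by 3: f -> i, o -> r, n -> q. Result: 'irq'.

irq


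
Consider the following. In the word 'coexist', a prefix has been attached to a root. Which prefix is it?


The word 'coexist' = 'co' (prefix) + 'exist' (root). The prefix is 'co'.

co


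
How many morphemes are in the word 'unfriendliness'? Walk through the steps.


Decomposition: un- (prefix) + friend (root) + -ly (suffix) + -ness (suffix) = 4 morpheme(s)

4 morphemes


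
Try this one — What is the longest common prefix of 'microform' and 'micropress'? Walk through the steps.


Compare from the start: 5 characters match: 'micro'. Mismatch at position 6: 'f' vs 'p'.

micro


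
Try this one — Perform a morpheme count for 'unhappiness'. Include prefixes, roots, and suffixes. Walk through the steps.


Decomposition: un- (prefix) + happy (root) + -ness (suffix) = 3 morpheme(s)

3 morphemes


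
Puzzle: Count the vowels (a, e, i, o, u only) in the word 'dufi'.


Vowels in 'dufi': u, i = 2 vowels.

2


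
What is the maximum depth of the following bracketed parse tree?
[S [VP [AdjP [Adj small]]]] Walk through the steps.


Count bracket nesting levels:
'[' at pos 0: depth = 1
'[' at pos 3: depth = 2
'[' at pos 7: depth = 3
'[' at pos 13: depth = 4
Maximum depth reached: 4

4


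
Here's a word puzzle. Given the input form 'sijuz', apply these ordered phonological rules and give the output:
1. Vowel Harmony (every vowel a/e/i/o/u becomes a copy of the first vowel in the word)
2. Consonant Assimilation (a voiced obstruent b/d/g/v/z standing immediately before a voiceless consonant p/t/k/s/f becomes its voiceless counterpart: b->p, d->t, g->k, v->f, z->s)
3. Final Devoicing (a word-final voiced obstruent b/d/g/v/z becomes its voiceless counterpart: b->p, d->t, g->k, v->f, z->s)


Starting form: 'sijuz'
Rule 1: Vowel Harmony: all vowels become 'i' (matching first vowel). 'sijuz' -> 'sijiz'
Rule 2: Consonant Assimilation: no voiced obstruent (b/d/g/v/z) stands immediately before a voiceless consonant (p/t/k/s/f). No change.
Rule 3: Final Devoicing: word-final voiced obstruent 'z' becomes voiceless 's'. 'sijiz' -> 'sijis'
Final form: 'sijis'

sijis


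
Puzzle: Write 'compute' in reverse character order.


Reverse 'compute' character by character: 'etupmoc'.

etupmoc


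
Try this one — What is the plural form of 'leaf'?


Apply rule: Change -f to -ves. 'leaf' becomes 'leaves'.

leaves


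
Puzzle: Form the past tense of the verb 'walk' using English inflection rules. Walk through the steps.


Apply rule: Add -ed. 'walk' becomes 'walked'.

walked


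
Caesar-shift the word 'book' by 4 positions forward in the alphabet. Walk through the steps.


Shift each letter by 4: b -> f, o -> s, o -> s, k -> o. Result: 'fsso'.

fsso


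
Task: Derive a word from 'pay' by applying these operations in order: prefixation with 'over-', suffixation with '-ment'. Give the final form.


Step 1: Add prefix 'over-' to 'pay' = 'overpay'
Step 2: Add suffix '-ment' to 'overpay' = 'overpayment'

overpayment


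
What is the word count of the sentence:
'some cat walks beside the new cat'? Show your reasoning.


Split into words: some | cat | walks | beside | the | new | cat = 7 words.

7


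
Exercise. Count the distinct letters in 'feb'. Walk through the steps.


Unique letters in 'feb': {b, e, f} = 3 distinct letters.

3


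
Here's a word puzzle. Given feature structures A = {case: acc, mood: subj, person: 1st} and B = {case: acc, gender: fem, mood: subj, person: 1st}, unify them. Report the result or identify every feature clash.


Compare features:
case: A=acc vs B=acc -> unified: acc
gender: A=_ vs B=fem -> unified: fem
mood: A=subj vs B=subj -> unified: subj
person: A=1st vs B=1st -> unified: 1st
No clashes found.

Unified: {case: acc, gender: fem, mood: subj, person: 1st}


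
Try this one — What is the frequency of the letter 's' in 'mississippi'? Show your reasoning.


Letter 's' in 'mississippi': found at position(s) 3, 4, 6, 7 = 4 occurrence(s).

4


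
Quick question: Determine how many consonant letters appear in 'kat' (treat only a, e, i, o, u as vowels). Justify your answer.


Consonants in 'kat': k, t = 2 consonants.

2


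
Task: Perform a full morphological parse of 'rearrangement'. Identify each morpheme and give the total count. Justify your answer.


Step 1: Identify prefix: 're' (meaning: again)
Step 2: Identify root: 'arrange'
Step 3: Identify suffix(es): 'ment'
Decomposition: re- (prefix: again) + arrange (root) + -ment (suffix: action/result)
Total morphemes: 3

3 morphemes (re- (prefix: again) + arrange (root) + -ment (suffix: action/result))


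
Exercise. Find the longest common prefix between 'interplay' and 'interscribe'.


Compare from the start: 5 characters match: 'inter'. Mismatch at position 6: 'p' vs 's'.

inter


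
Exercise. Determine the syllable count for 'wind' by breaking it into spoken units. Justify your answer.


Break 'wind' into syllables: wind -> wind = 1 syllable

1 syllable


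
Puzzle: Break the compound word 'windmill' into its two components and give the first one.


Split 'windmill' into 'wind' + 'mill'. The first part is 'wind'.

wind


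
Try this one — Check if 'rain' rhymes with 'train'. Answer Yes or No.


Rime (stressed vowel + following sounds) of 'rain': -ain = /eɪn/
Rime of 'train': -ain = /eɪn/
/eɪn/ and /eɪn/ are the same ending sound, so the words rhyme.

Yes


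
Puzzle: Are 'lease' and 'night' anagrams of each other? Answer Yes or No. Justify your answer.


Sorted letters of 'lease': 'aeels'
Sorted letters of 'night': 'ghint'
They do not match.

No


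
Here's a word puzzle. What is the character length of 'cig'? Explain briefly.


Spell out 'cig' and number each letter: c(1), i(2), g(3). Total: 3 letters.

3


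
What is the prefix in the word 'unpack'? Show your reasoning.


The word 'unpack' = 'un' (prefix) + 'pack' (root). The prefix is 'un'.

un


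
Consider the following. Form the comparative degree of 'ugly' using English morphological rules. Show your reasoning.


Apply comparative formation (consonant + y: change y to i, add -er): 'ugly' -> 'uglier'.

uglier


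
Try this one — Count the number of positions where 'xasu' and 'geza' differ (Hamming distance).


Alignment:
Position 1: 'x' vs 'g' = DIFFER
Position 2: 'a' vs 'e' = DIFFER
Position 3: 's' vs 'z' = DIFFER
Position 4: 'u' vs 'a' = DIFFER
Total differences: 4

4


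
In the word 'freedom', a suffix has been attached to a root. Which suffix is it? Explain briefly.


The word 'freedom' = 'free' (root) + '-dom' (suffix). The suffix is '-dom'.

dom


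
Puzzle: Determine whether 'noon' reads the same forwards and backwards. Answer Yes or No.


Forward: 'noon'
Reversed: 'noon'
They are identical.

Yes


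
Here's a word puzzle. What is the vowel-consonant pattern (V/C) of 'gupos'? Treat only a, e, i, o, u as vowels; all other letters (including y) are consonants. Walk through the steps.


Letter mapping: g = C, u = V, p = C, o = V, s = C.

CVCVC


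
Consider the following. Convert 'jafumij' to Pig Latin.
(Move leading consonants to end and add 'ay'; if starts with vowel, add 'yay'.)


'jafumij': move consonant cluster 'j' to end and add 'ay': 'afumijjay'.

afumijjay


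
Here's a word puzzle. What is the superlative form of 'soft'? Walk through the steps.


Apply superlative formation (add -est): 'soft' -> 'softest'.

softest


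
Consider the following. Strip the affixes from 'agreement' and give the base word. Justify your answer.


Remove suffix '-ment' from 'agreement' to get root 'agree'.

agree


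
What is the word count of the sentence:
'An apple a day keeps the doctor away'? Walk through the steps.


Split into words: An | apple | a | day | keeps | the | doctor | away = 8 words.

8


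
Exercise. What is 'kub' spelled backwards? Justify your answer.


Reverse 'kub' character by character: 'buk'.

buk


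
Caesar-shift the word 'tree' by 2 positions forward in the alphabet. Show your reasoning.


Shift each letter by 2: t -> v, r -> t, e -> g, e -> g. Result: 'vtgg'.

vtgg


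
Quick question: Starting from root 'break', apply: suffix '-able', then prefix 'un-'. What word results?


Step 1: Add suffix '-able' to 'break' = 'breakable'
Step 2: Add prefix 'un-' to 'breakable' = 'unbreakable'

unbreakable


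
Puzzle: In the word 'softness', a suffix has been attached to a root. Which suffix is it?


The word 'softness' = 'soft' (root) + '-ness' (suffix). The suffix is '-ness'.

ness


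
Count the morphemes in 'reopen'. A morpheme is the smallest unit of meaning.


Decomposition: re- (prefix) + open (root) = 2 morpheme(s)

2 morphemes


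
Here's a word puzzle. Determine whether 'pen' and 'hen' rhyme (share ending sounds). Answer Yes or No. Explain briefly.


Rime (stressed vowel + following sounds) of 'pen': -en = /ɛn/
Rime of 'hen': -en = /ɛn/
/ɛn/ and /ɛn/ are the same ending sound, so the words rhyme.

Yes


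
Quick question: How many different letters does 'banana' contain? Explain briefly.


Unique letters in 'banana': {a, b, n} = 3 distinct letters.

3


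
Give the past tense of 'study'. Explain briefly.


Apply rule: Change -y to -ied. 'study' becomes 'studied'.

studied


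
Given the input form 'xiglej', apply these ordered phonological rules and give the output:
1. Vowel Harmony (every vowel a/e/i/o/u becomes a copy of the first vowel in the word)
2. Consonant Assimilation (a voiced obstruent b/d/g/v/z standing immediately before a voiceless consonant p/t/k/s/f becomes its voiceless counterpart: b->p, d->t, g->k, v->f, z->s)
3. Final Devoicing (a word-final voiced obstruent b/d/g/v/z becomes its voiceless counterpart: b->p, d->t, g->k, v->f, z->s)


Starting form: 'xiglej'
Rule 1: Vowel Harmony: all vowels become 'i' (matching first vowel). 'xiglej' -> 'xiglij'
Rule 2: Consonant Assimilation: no voiced obstruent (b/d/g/v/z) stands immediately before a voiceless consonant (p/t/k/s/f). No change.
Rule 3: Final Devoicing: final consonant 'j' is not one of the voiced obstruents b/d/g/v/z. No change.
Final form: 'xiglij'

xiglij


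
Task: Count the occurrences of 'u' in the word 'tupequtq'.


Letter 'u' in 'tupequtq': found at position(s) 2, 6 = 2 occurrence(s).

2


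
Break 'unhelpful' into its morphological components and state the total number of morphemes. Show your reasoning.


Step 1: Identify prefix: 'un' (meaning: not/reverse)
Step 2: Identify root: 'help'
Step 3: Identify suffix(es): 'ful'
Decomposition: un- (prefix: not/reverse) + help (root) + -ful (suffix: full of)
Total morphemes: 3

3 morphemes (un- (prefix: not/reverse) + help (root) + -ful (suffix: full of))


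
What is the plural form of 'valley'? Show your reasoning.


Apply rule: Add -s. 'valley' becomes 'valleys'.

valleys


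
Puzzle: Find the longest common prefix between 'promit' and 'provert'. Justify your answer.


Compare from the start: 3 characters match: 'pro'. Mismatch at position 4: 'm' vs 'v'.

pro


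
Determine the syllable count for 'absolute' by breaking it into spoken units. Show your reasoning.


Break 'absolute' into syllables: ab-so-lute -> ab | so | lute = 3 syllables

3 syllables


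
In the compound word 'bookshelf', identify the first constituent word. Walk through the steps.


Split 'bookshelf' into 'book' + 'shelf'. The first part is 'book'.

book


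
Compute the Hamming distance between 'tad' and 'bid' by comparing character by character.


Alignment:
Position 1: 't' vs 'b' = DIFFER
Position 2: 'a' vs 'i' = DIFFER
Position 3: 'd' vs 'd' = match
Total differences: 2

2


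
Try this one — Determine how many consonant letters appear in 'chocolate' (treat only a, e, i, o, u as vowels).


Consonants in 'chocolate': c, h, c, l, t = 5 consonants.

5


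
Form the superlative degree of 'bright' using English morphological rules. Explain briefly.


Apply superlative formation (add -est): 'bright' -> 'brightest'.

brightest


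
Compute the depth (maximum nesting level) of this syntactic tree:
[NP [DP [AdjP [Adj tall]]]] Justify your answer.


Count bracket nesting levels:
'[' at pos 0: depth = 1
'[' at pos 4: depth = 2
'[' at pos 8: depth = 3
'[' at pos 14: depth = 4
Maximum depth reached: 4

4


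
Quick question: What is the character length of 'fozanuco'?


Spell out 'fozanuco' and number each letter: f(1), o(2), z(3), a(4), n(5), u(6), c(7), o(8). Total: 8 letters.

8


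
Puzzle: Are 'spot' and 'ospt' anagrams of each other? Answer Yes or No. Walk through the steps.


Sorted letters of 'spot': 'opst'
Sorted letters of 'ospt': 'opst'
They match.

Yes


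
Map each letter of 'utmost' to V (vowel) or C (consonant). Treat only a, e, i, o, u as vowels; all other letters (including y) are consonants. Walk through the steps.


Letter mapping: u = V, t = C, m = C, o = V, s = C, t = C.

VCCVCC


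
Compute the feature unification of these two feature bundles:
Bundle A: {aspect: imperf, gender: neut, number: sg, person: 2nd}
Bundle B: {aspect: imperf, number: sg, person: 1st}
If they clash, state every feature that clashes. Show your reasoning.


Compare features:
aspect: A=imperf vs B=imperf -> unified: imperf
gender: A=neut vs B=_ -> unified: neut
number: A=sg vs B=sg -> unified: sg
person: A=2nd vs B=1st -> CLASH
Clash detected on feature 'person' (2nd vs 1st); unification fails.

CLASH on 'person' (2nd vs 1st)


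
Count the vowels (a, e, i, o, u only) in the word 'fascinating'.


Vowels in 'fascinating': a, i, a, i = 4 vowels.

4


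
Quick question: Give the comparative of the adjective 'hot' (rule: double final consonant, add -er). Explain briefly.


Apply comparative formation (double final consonant, add -er): 'hot' -> 'hotter'.

hotter


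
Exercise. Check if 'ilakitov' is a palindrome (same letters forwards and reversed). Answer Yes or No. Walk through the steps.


Forward: 'ilakitov'
Reversed: 'votikali'
They differ.

No


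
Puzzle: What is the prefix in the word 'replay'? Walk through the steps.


The word 'replay' = 're' (prefix) + 'play' (root). The prefix is 're'.

re


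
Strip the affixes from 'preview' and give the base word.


Remove prefix 'pre' from 'preview' to get root 'view'.

view


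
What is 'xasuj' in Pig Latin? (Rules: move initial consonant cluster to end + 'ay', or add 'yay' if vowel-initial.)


'xasuj': move consonant cluster 'x' to end and add 'ay': 'asujxay'.

asujxay


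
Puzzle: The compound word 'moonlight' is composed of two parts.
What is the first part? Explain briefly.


Split 'moonlight' into 'moon' + 'light'. The first part is 'moon'.

moon


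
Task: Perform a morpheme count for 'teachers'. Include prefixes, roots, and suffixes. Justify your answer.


Decomposition: teach (root) + -er (suffix) + -s (plural) = 3 morpheme(s)

3 morphemes


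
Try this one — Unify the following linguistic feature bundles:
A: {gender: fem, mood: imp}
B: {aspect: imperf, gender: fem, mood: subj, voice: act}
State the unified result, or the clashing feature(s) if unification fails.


Compare features:
aspect: A=_ vs B=imperf -> unified: imperf
gender: A=fem vs B=fem -> unified: fem
mood: A=imp vs B=subj -> CLASH
voice: A=_ vs B=act -> unified: act
Clash detected on feature 'mood' (imp vs subj); unification fails.

CLASH on 'mood' (imp vs subj)


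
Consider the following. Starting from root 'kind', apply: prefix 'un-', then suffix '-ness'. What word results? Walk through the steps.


Step 1: Add prefix 'un-' to 'kind' = 'unkind'
Step 2: Add suffix '-ness' to 'unkind' = 'unkindness'

unkindness


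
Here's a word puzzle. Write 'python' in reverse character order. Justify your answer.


Reverse 'python' character by character: 'nohtyp'.

nohtyp


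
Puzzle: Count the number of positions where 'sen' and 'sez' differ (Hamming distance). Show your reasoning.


Alignment:
Position 1: 's' vs 's' = match
Position 2: 'e' vs 'e' = match
Position 3: 'n' vs 'z' = DIFFER
Total differences: 1

1


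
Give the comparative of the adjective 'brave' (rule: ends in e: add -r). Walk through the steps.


Apply comparative formation (ends in e: add -r): 'brave' -> 'braver'.

braver


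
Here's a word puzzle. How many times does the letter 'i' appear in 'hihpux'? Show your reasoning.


Letter 'i' in 'hihpux': found at position(s) 2 = 1 occurrence(s).

1


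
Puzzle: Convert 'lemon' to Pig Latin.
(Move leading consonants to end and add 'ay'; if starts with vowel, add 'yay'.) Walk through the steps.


'lemon': move consonant cluster 'l' to end and add 'ay': 'emonlay'.

emonlay


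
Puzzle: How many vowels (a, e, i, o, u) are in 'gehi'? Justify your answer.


Vowels in 'gehi': e, i = 2 vowels.

2


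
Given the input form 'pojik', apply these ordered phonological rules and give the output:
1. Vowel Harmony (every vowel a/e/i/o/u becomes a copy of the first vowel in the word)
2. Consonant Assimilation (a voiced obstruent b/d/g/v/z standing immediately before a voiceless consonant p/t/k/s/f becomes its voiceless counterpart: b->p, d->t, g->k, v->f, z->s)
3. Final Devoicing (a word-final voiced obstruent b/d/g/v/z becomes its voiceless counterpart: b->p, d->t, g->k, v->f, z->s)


Starting form: 'pojik'
Rule 1: Vowel Harmony: all vowels become 'o' (matching first vowel). 'pojik' -> 'pojok'
Rule 2: Consonant Assimilation: no voiced obstruent (b/d/g/v/z) stands immediately before a voiceless consonant (p/t/k/s/f). No change.
Rule 3: Final Devoicing: final consonant 'k' is not one of the voiced obstruents b/d/g/v/z. No change.
Final form: 'pojok'

pojok


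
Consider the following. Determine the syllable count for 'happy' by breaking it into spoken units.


Break 'happy' into syllables: hap-py -> hap | py = 2 syllables

2 syllables


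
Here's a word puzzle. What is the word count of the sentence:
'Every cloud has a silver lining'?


Split into words: Every | cloud | has | a | silver | lining = 6 words.

6


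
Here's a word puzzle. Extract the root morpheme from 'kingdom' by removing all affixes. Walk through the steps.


Remove suffix '-dom' from 'kingdom' to get root 'king'.

king


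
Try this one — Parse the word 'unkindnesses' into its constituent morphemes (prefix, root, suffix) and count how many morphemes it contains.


Step 1: Identify prefix: 'un' (meaning: not/reverse)
Step 2: Identify root: 'kind'
Step 3: Identify suffix(es): 'ness, es'
Decomposition: un- (prefix: not/reverse) + kind (root) + -ness (suffix: state of) + -es (plural)
Total morphemes: 4

4 morphemes (un- (prefix: not/reverse) + kind (root) + -ness (suffix: state of) + -es (plural))


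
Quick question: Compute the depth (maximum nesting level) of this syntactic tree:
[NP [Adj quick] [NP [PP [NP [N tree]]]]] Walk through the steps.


Count bracket nesting levels:
'[' at pos 0: depth = 1
'[' at pos 4: depth = 2
'[' at pos 16: depth = 2
'[' at pos 20: depth = 3
'[' at pos 24: depth = 4
'[' at pos 28: depth = 5
Maximum depth reached: 5

5


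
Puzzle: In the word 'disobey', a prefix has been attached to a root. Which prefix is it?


The word 'disobey' = 'dis' (prefix) + 'obey' (root). The prefix is 'dis'.

dis


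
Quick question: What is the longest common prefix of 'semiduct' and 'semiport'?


Compare from the start: 4 characters match: 'semi'. Mismatch at position 5: 'd' vs 'p'.

semi


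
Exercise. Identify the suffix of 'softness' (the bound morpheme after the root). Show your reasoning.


The word 'softness' = 'soft' (root) + '-ness' (suffix). The suffix is '-ness'.

ness


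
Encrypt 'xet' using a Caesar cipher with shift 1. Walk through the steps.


Shift each letter by 1: x -> y, e -> f, t -> u. Result: 'yfu'.

yfu


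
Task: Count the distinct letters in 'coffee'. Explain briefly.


Unique letters in 'coffee': {c, e, f, o} = 4 distinct letters.

4


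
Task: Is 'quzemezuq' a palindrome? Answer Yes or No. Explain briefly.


Forward: 'quzemezuq'
Reversed: 'quzemezuq'
They are identical.

Yes


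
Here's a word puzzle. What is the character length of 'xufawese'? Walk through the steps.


Spell out 'xufawese' and number each letter: x(1), u(2), f(3), a(4), w(5), e(6), s(7), e(8). Total: 8 letters.

8


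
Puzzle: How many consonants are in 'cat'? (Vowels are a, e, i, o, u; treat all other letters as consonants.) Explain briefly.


Consonants in 'cat': c, t = 2 consonants.

2


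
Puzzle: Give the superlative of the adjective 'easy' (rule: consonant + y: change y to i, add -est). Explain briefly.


Apply superlative formation (consonant + y: change y to i, add -est): 'easy' -> 'easiest'.

easiest


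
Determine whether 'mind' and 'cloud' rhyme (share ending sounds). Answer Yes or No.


Rime (stressed vowel + following sounds) of 'mind': -ind = /aɪnd/
Rime of 'cloud': -oud = /aʊd/
/aɪnd/ and /aʊd/ are different ending sounds, so the words do not rhyme.

No


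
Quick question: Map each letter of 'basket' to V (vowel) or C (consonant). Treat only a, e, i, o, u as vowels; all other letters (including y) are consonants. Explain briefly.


Letter mapping: b = C, a = V, s = C, k = C, e = V, t = C.

CVCCVC


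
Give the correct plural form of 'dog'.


Apply rule: Add -s. 'dog' becomes 'dogs'.

dogs


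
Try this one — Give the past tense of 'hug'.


Apply rule: Double final consonant and add -ed. 'hug' becomes 'hugged'.

hugged


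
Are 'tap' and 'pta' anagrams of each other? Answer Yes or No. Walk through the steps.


Sorted letters of 'tap': 'apt'
Sorted letters of 'pta': 'apt'
They match.

Yes


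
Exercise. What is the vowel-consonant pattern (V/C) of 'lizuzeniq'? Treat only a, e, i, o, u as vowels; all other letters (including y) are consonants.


Letter mapping: l = C, i = V, z = C, u = V, z = C, e = V, n = C, i = V, q = C.

CVCVCVCVC


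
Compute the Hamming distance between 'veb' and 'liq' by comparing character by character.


Alignment:
Position 1: 'v' vs 'l' = DIFFER
Position 2: 'e' vs 'i' = DIFFER
Position 3: 'b' vs 'q' = DIFFER
Total differences: 3

3


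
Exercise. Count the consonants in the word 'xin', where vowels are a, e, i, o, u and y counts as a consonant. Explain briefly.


Consonants in 'xin': x, n = 2 consonants.

2


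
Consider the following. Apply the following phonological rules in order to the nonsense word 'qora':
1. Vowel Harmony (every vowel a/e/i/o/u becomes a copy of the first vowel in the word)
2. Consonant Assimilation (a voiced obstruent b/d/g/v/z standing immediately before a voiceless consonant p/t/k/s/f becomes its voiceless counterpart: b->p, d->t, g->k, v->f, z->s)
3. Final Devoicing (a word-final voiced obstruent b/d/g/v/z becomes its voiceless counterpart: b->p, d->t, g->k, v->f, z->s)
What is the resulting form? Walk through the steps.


Starting form: 'qora'
Rule 1: Vowel Harmony: all vowels become 'o' (matching first vowel). 'qora' -> 'qoro'
Rule 2: Consonant Assimilation: no voiced obstruent (b/d/g/v/z) stands immediately before a voiceless consonant (p/t/k/s/f). No change.
Rule 3: Final Devoicing: the word ends in the vowel 'o', not a consonant. No change.
Final form: 'qoro'

qoro


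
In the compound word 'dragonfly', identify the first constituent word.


Split 'dragonfly' into 'dragon' + 'fly'. The first part is 'dragon'.

dragon


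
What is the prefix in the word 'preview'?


The word 'preview' = 'pre' (prefix) + 'view' (root). The prefix is 'pre'.

pre


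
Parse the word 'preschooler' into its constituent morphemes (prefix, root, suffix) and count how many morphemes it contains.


Step 1: Identify prefix: 'pre' (meaning: before)
Step 2: Identify root: 'school'
Step 3: Identify suffix(es): 'er'
Decomposition: pre- (prefix: before) + school (root) + -er (suffix: one who)
Total morphemes: 3

3 morphemes (pre- (prefix: before) + school (root) + -er (suffix: one who))


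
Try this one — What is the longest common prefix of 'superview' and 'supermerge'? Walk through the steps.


Compare from the start: 5 characters match: 'super'. Mismatch at position 6: 'v' vs 'm'.

super


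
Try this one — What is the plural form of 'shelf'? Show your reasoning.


Apply rule: Change -f to -ves. 'shelf' becomes 'shelves'.

shelves


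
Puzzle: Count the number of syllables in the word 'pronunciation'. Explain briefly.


Break 'pronunciation' into syllables: pro-nun-ci-a-tion -> pro | nun | ci | a | tion = 5 syllables

5 syllables


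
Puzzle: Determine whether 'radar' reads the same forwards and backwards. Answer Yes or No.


Forward: 'radar'
Reversed: 'radar'
They are identical.

Yes


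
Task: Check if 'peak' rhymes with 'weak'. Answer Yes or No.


Rime (stressed vowel + following sounds) of 'peak': -eak = /iːk/
Rime of 'weak': -eak = /iːk/
/iːk/ and /iːk/ are the same ending sound, so the words rhyme.

Yes


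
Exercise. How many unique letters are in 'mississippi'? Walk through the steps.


Unique letters in 'mississippi': {i, m, p, s} = 4 distinct letters.

4


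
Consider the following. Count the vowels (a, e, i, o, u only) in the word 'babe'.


Vowels in 'babe': a, e = 2 vowels.

2


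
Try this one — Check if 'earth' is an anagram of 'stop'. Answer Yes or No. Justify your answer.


Sorted letters of 'earth': 'aehrt'
Sorted letters of 'stop': 'opst'
They do not match.

No


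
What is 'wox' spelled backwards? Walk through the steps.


Reverse 'wox' character by character: 'xow'.

xow


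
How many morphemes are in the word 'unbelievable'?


Decomposition: un- (prefix) + believe (root) + -able (suffix) = 3 morpheme(s)

3 morphemes


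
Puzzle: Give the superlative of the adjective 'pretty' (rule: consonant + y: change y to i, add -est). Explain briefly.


Apply superlative formation (consonant + y: change y to i, add -est): 'pretty' -> 'prettiest'.

prettiest


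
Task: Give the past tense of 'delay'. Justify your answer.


Apply rule: Add -ed. 'delay' becomes 'delayed'.

delayed


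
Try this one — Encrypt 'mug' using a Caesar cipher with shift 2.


Shift each letter by 2: m -> o, u -> w, g -> i. Result: 'owi'.

owi


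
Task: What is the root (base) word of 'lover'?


Remove suffix '-er' from 'lover' to get root 'love'.

love


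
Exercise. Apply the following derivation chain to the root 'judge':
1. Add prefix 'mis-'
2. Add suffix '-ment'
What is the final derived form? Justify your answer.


Step 1: Add prefix 'mis-' to 'judge' = 'misjudge'
Step 2: Add suffix '-ment' to 'misjudge' = 'misjudgment'

misjudgment


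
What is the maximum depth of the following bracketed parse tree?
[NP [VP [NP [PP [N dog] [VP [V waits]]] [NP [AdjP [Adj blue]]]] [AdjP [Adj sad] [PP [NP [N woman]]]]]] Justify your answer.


Count bracket nesting levels:
'[' at pos 0: depth = 1
'[' at pos 4: depth = 2
'[' at pos 8: depth = 3
'[' at pos 12: depth = 4
'[' at pos 16: depth = 5
'[' at pos 24: depth = 5
'[' at pos 28: depth = 6
'[' at pos 40: depth = 4
'[' at pos 44: depth = 5
'[' at pos 50: depth = 6
'[' at pos 64: depth = 3
'[' at pos 70: depth = 4
'[' at pos 80: depth = 4
'[' at pos 84: depth = 5
'[' at pos 88: depth = 6
Maximum depth reached: 6

6


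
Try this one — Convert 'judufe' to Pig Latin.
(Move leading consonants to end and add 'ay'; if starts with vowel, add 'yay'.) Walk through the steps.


'judufe': move consonant cluster 'j' to end and add 'ay': 'udufejay'.

udufejay


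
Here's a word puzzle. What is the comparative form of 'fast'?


Apply comparative formation (add -er): 'fast' -> 'faster'.

faster


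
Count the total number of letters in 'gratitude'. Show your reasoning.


Spell out 'gratitude' and number each letter: g(1), r(2), a(3), t(4), i(5), t(6), u(7), d(8), e(9). Total: 9 letters.

9


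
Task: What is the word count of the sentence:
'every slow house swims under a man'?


Split into words: every | slow | house | swims | under | a | man = 7 words.

7


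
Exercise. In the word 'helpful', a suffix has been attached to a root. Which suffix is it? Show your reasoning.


The word 'helpful' = 'help' (root) + '-ful' (suffix). The suffix is '-ful'.

ful


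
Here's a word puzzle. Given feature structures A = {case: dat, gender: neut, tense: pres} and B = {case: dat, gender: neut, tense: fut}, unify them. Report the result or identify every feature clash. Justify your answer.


Compare features:
case: A=dat vs B=dat -> unified: dat
gender: A=neut vs B=neut -> unified: neut
tense: A=pres vs B=fut -> CLASH
Clash detected on feature 'tense' (pres vs fut); unification fails.

CLASH on 'tense' (pres vs fut)


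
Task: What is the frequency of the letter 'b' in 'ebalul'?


Letter 'b' in 'ebalul': found at position(s) 2 = 1 occurrence(s).

1


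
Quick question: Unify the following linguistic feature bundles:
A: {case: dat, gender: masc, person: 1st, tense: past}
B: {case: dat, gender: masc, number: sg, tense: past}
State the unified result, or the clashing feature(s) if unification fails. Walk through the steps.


Compare features:
case: A=dat vs B=dat -> unified: dat
gender: A=masc vs B=masc -> unified: masc
number: A=_ vs B=sg -> unified: sg
person: A=1st vs B=_ -> unified: 1st
tense: A=past vs B=past -> unified: past
No clashes found.

Unified: {case: dat, gender: masc, number: sg, person: 1st, tense: past}


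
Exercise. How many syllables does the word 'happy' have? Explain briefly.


Break 'happy' into syllables: hap-py -> hap | py = 2 syllables

2 syllables


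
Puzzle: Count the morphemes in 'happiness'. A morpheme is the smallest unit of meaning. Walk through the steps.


Decomposition: happy (root) + -ness (suffix) = 2 morpheme(s)

2 morphemes


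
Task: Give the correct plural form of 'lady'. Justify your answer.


Apply rule: Change -y to -ies (consonant + y). 'lady' becomes 'ladies'.

ladies


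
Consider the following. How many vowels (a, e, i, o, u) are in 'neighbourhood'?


Vowels in 'neighbourhood': e, i, o, u, o, o = 6 vowels.

6


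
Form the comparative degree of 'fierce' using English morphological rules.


Apply comparative formation (ends in e: add -r): 'fierce' -> 'fiercer'.

fiercer


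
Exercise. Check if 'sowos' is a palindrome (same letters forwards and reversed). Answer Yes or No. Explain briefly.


Forward: 'sowos'
Reversed: 'sowos'
They are identical.

Yes


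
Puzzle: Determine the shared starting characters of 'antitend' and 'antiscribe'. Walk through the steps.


Compare from the start: 4 characters match: 'anti'. Mismatch at position 5: 't' vs 's'.

anti


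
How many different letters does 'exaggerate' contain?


Unique letters in 'exaggerate': {a, e, g, r, t, x} = 6 distinct letters.

6


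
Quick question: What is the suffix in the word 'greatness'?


The word 'greatness' = 'great' (root) + '-ness' (suffix). The suffix is '-ness'.

ness


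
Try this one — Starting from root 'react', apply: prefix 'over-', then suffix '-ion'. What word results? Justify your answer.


Step 1: Add prefix 'over-' to 'react' = 'overreact'
Step 2: Add suffix '-ion' to 'overreact' = 'overreaction'

overreaction


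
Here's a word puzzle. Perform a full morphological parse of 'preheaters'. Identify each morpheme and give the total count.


Step 1: Identify prefix: 'pre' (meaning: before)
Step 2: Identify root: 'heat'
Step 3: Identify suffix(es): 'er, s'
Decomposition: pre- (prefix: before) + heat (root) + -er (suffix: one who) + -s (plural)
Total morphemes: 4

4 morphemes (pre- (prefix: before) + heat (root) + -er (suffix: one who) + -s (plural))


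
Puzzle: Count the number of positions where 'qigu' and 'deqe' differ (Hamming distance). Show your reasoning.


Alignment:
Position 1: 'q' vs 'd' = DIFFER
Position 2: 'i' vs 'e' = DIFFER
Position 3: 'g' vs 'q' = DIFFER
Position 4: 'u' vs 'e' = DIFFER
Total differences: 4

4


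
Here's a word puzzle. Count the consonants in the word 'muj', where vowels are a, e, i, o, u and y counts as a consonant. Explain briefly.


Consonants in 'muj': m, j = 2 consonants.

2


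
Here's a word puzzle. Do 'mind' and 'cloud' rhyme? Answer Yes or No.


Rime (stressed vowel + following sounds) of 'mind': -ind = /aɪnd/
Rime of 'cloud': -oud = /aʊd/
/aɪnd/ and /aʊd/ are different ending sounds, so the words do not rhyme.

No


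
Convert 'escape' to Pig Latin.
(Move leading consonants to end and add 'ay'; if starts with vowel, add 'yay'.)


'escape' starts with a vowel, so add 'yay': 'escapeyay'.

escapeyay


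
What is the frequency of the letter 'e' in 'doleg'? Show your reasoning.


Letter 'e' in 'doleg': found at position(s) 4 = 1 occurrence(s).

1


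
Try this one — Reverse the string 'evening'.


Reverse 'evening' character by character: 'gnineve'.

gnineve


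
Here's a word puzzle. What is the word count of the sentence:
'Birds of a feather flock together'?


Split into words: Birds | of | a | feather | flock | together = 6 words.

6
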